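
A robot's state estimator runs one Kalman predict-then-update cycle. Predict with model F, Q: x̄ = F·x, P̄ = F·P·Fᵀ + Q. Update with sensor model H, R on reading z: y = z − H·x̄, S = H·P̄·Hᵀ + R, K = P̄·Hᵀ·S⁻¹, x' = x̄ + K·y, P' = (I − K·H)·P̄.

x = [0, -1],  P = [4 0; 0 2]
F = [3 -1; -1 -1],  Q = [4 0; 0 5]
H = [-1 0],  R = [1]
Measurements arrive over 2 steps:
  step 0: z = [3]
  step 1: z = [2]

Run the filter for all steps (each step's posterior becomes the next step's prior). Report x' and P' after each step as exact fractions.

step 0: x' = [-125/43, 83/43], P' = [42/43 -10/43; -10/43 373/43]
step 1: x' = [-404/171, 184/57], P' = [983/1026 89/342; 89/342 1433/114]

step 0: x̄ = F·x = [1, 1]
step 0: P̄ = F·P·Fᵀ + Q = [42 -10; -10 11]
step 0: y = z − H·x̄ = [4]
step 0: S = H·P̄·Hᵀ + R = [43]
step 0: K = P̄·Hᵀ·S⁻¹ = [-42/43; 10/43]
step 0: x' = x̄ + K·y = [-125/43, 83/43]
step 0: P' = (I − K·H)·P̄ = [42/43 -10/43; -10/43 373/43]
step 1: x̄ = F·x = [-458/43, 42/43]
step 1: P̄ = F·P·Fᵀ + Q = [983/43 267/43; 267/43 610/43]
step 1: y = z − H·x̄ = [-372/43]
step 1: S = H·P̄·Hᵀ + R = [1026/43]
step 1: K = P̄·Hᵀ·S⁻¹ = [-983/1026; -89/342]
step 1: x' = x̄ + K·y = [-404/171, 184/57]
step 1: P' = (I − K·H)·P̄ = [983/1026 89/342; 89/342 1433/114]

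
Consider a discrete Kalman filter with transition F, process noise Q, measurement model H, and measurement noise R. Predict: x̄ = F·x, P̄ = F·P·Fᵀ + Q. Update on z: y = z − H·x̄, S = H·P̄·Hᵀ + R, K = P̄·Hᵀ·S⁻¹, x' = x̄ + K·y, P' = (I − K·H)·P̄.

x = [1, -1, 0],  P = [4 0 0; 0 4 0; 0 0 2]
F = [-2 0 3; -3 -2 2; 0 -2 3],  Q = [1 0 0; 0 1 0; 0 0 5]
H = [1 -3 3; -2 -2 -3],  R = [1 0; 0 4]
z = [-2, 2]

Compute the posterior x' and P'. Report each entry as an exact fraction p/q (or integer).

x̄ = F·x = [-2, -1, 2]
P̄ = F·P·Fᵀ + Q = [35 36 18; 36 61 28; 18 28 39]
y = z − H·x̄ = [-9, 2]
S = H·P̄·Hᵀ + R = [324 11; 11 1579]
K = P̄·Hᵀ·S⁻¹ = [-5569/102295 -12659/102295; -96419/511475 -89379/511475; 82828/511475 -68277/511475]
x' = x̄ + K·y = [-179787/102295, 177538/511475, 140944/511475]
P' = (I − K·H)·P̄ = [198670/20459 -187429/102295 -520402/102295; -187429/102295 278216/511475 558458/511475; -520402/102295 558458/511475 1453404/511475]

x' = [-179787/102295, 177538/511475, 140944/511475]
P' = [198670/20459 -187429/102295 -520402/102295; -187429/102295 278216/511475 558458/511475; -520402/102295 558458/511475 1453404/511475]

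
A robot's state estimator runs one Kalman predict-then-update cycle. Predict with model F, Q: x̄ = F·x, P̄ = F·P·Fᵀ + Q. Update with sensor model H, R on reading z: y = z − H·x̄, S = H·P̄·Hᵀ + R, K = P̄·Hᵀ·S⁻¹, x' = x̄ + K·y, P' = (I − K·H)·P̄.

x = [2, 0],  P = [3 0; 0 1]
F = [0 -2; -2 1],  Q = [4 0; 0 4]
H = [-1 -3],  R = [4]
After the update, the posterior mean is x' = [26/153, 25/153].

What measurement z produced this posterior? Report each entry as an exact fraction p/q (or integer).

x̄ = F·x = [0, -4]
P̄ = F·P·Fᵀ + Q = [8 -2; -2 17]
S = H·P̄·Hᵀ + R = [153]
K = P̄·Hᵀ·S⁻¹ = [-2/153; -49/153]
x' − x̄ = [26/153, 637/153] = K·y
y = (KᵀK)⁻¹·Kᵀ·(x' − x̄) = [-13]
z = y + H·x̄ = [-13] + [12] = [-1]

z = [-1]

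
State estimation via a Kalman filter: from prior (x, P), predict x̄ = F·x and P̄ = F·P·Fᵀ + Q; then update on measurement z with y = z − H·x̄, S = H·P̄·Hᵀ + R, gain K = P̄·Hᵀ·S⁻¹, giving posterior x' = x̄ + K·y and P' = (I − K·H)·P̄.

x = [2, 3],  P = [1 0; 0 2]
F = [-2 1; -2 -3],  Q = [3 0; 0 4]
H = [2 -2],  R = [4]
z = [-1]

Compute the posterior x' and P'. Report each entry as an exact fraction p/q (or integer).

x' = [-71/16, -17/4]
P' = [239/40 57/10; 57/10 32/5]

x̄ = F·x = [-1, -13]
P̄ = F·P·Fᵀ + Q = [9 -2; -2 26]
y = z − H·x̄ = [-25]
S = H·P̄·Hᵀ + R = [160]
K = P̄·Hᵀ·S⁻¹ = [11/80; -7/20]
x' = x̄ + K·y = [-71/16, -17/4]
P' = (I − K·H)·P̄ = [239/40 57/10; 57/10 32/5]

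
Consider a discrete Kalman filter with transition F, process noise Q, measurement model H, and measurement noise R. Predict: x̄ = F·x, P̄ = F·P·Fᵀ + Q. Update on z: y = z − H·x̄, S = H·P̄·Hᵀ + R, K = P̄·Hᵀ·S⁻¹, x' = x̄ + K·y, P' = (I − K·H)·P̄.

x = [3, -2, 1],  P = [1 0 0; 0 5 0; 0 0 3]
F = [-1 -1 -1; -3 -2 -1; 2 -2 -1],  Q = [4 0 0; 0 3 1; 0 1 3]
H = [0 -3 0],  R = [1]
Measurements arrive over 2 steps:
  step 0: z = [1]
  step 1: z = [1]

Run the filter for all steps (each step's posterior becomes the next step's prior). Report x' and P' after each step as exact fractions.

step 0: x̄ = F·x = [-2, -6, 9]
step 0: P̄ = F·P·Fᵀ + Q = [13 16 11; 16 35 18; 11 18 30]
step 0: y = z − H·x̄ = [-17]
step 0: S = H·P̄·Hᵀ + R = [316]
step 0: K = P̄·Hᵀ·S⁻¹ = [-12/79; -105/316; -27/158]
step 0: x' = x̄ + K·y = [46/79, -111/316, 1881/158]
step 0: P' = (I − K·H)·P̄ = [451/79 4/79 221/79; 4/79 35/316 9/158; 221/79 9/158 1641/79]
step 1: x̄ = F·x = [-3835/316, -1023/79, -793/79]
step 1: P̄ = F·P·Fᵀ + Q = [11503/316 3929/79 549/79; 3929/79 7364/79 -704/79; 549/79 -704/79 2819/79]
step 1: y = z − H·x̄ = [-2990/79]
step 1: S = H·P̄·Hᵀ + R = [66355/79]
step 1: K = P̄·Hᵀ·S⁻¹ = [-11787/66355; -22092/66355; 2112/66355]
step 1: x' = x̄ + K·y = [-12493/2308, -201/577, -6487/577]
step 1: P' = (I − K·H)·P̄ = [2627191/265420 3929/66355 776241/66355; 3929/66355 7364/66355 -704/66355; 776241/66355 -704/66355 2311319/66355]

step 0: x' = [46/79, -111/316, 1881/158], P' = [451/79 4/79 221/79; 4/79 35/316 9/158; 221/79 9/158 1641/79]
step 1: x' = [-12493/2308, -201/577, -6487/577], P' = [2627191/265420 3929/66355 776241/66355; 3929/66355 7364/66355 -704/66355; 776241/66355 -704/66355 2311319/66355]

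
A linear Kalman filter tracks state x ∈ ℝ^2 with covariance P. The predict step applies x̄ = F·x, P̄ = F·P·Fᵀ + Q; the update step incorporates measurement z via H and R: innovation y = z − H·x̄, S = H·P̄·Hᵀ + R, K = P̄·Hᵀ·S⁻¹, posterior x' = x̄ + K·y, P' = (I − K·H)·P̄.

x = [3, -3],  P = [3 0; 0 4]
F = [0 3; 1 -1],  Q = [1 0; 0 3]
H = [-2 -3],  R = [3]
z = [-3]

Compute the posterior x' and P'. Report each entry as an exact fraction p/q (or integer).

x' = [-759/97, 600/97]
P' = [2145/97 -1392/97; -1392/97 934/97]

x̄ = F·x = [-9, 6]
P̄ = F·P·Fᵀ + Q = [37 -12; -12 10]
y = z − H·x̄ = [-3]
S = H·P̄·Hᵀ + R = [97]
K = P̄·Hᵀ·S⁻¹ = [-38/97; -6/97]
x' = x̄ + K·y = [-759/97, 600/97]
P' = (I − K·H)·P̄ = [2145/97 -1392/97; -1392/97 934/97]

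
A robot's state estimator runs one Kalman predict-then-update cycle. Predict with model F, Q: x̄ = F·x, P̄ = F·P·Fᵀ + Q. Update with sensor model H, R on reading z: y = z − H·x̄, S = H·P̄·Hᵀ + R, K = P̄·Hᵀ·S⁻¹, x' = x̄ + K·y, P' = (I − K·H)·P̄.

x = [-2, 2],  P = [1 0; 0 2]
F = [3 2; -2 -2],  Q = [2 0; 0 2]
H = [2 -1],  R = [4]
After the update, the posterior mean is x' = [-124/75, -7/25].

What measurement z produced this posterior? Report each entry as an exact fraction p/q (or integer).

x̄ = F·x = [-2, 0]
P̄ = F·P·Fᵀ + Q = [19 -14; -14 14]
S = H·P̄·Hᵀ + R = [150]
K = P̄·Hᵀ·S⁻¹ = [26/75; -7/25]
x' − x̄ = [26/75, -7/25] = K·y
y = (KᵀK)⁻¹·Kᵀ·(x' − x̄) = [1]
z = y + H·x̄ = [1] + [-4] = [-3]

z = [-3]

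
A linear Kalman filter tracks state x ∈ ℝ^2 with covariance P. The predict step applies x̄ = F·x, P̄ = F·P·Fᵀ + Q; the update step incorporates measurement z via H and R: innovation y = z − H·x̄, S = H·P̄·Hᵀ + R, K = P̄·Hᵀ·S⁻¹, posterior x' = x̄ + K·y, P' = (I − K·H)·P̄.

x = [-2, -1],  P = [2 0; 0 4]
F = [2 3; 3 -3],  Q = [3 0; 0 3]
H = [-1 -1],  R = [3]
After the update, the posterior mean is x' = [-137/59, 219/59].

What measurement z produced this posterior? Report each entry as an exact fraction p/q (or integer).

z = [-2]

x̄ = F·x = [-7, -3]
P̄ = F·P·Fᵀ + Q = [47 -24; -24 57]
S = H·P̄·Hᵀ + R = [59]
K = P̄·Hᵀ·S⁻¹ = [-23/59; -33/59]
x' − x̄ = [276/59, 396/59] = K·y
y = (KᵀK)⁻¹·Kᵀ·(x' − x̄) = [-12]
z = y + H·x̄ = [-12] + [10] = [-2]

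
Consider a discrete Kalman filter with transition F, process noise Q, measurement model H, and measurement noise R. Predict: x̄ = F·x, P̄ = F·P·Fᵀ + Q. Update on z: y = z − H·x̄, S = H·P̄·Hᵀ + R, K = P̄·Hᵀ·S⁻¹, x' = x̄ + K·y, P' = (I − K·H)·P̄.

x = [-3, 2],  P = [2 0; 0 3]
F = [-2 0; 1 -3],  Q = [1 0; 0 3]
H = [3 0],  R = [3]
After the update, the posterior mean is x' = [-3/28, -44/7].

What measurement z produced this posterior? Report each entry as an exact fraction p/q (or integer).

z = [-1]

x̄ = F·x = [6, -9]
P̄ = F·P·Fᵀ + Q = [9 -4; -4 32]
S = H·P̄·Hᵀ + R = [84]
K = P̄·Hᵀ·S⁻¹ = [9/28; -1/7]
x' − x̄ = [-171/28, 19/7] = K·y
y = (KᵀK)⁻¹·Kᵀ·(x' − x̄) = [-19]
z = y + H·x̄ = [-19] + [18] = [-1]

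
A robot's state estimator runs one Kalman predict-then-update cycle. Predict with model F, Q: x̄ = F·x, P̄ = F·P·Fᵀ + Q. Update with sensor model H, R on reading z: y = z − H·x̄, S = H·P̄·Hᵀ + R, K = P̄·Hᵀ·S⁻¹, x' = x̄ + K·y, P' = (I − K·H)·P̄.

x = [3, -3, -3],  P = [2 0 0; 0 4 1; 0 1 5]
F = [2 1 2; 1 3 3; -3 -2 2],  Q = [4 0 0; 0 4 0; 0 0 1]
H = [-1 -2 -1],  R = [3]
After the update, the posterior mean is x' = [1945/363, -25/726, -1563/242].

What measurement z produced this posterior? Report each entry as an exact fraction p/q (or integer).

z = [1]

x̄ = F·x = [-3, -15, -9]
P̄ = F·P·Fᵀ + Q = [40 55 -2; 55 105 0; -2 0 47]
S = H·P̄·Hᵀ + R = [726]
K = P̄·Hᵀ·S⁻¹ = [-74/363; -265/726; -15/242]
x' − x̄ = [3034/363, 10865/726, 615/242] = K·y
y = (KᵀK)⁻¹·Kᵀ·(x' − x̄) = [-41]
z = y + H·x̄ = [-41] + [42] = [1]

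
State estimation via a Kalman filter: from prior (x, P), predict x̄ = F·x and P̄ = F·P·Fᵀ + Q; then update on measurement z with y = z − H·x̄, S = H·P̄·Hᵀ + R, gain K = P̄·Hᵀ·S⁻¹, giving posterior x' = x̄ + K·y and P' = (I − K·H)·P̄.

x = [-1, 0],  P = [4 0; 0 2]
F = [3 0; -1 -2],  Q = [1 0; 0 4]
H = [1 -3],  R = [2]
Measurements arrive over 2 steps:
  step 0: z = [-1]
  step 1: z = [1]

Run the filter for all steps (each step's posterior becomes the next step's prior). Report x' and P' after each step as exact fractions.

step 0: x̄ = F·x = [-3, 1]
step 0: P̄ = F·P·Fᵀ + Q = [37 -12; -12 16]
step 0: y = z − H·x̄ = [5]
step 0: S = H·P̄·Hᵀ + R = [255]
step 0: K = P̄·Hᵀ·S⁻¹ = [73/255; -4/17]
step 0: x' = x̄ + K·y = [-80/51, -3/17]
step 0: P' = (I − K·H)·P̄ = [4106/255 88/17; 88/17 32/17]
step 1: x̄ = F·x = [-80/17, 98/51]
step 1: P̄ = F·P·Fᵀ + Q = [12403/85 -6746/85; -6746/85 12326/255]
step 1: y = z − H·x̄ = [195/17]
step 1: S = H·P̄·Hᵀ + R = [90027/85]
step 1: K = P̄·Hᵀ·S⁻¹ = [4663/12861; -19072/90027]
step 1: x' = x̄ + K·y = [-2345/4287, -5086/10003]
step 1: P' = (I − K·H)·P̄ = [86000/12861 25558/12861; 25558/12861 72350/90027]

step 0: x' = [-80/51, -3/17], P' = [4106/255 88/17; 88/17 32/17]
step 1: x' = [-2345/4287, -5086/10003], P' = [86000/12861 25558/12861; 25558/12861 72350/90027]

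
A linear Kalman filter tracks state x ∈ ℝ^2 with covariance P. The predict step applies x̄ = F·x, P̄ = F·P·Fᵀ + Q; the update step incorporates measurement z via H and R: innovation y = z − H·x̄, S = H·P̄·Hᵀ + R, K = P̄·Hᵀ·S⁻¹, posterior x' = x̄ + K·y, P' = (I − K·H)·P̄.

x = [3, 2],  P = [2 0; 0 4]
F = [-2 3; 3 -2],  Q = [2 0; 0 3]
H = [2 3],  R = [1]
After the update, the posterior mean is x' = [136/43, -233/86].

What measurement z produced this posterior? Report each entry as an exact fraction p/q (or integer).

z = [-2]

x̄ = F·x = [0, 5]
P̄ = F·P·Fᵀ + Q = [46 -36; -36 37]
S = H·P̄·Hᵀ + R = [86]
K = P̄·Hᵀ·S⁻¹ = [-8/43; 39/86]
x' − x̄ = [136/43, -663/86] = K·y
y = (KᵀK)⁻¹·Kᵀ·(x' − x̄) = [-17]
z = y + H·x̄ = [-17] + [15] = [-2]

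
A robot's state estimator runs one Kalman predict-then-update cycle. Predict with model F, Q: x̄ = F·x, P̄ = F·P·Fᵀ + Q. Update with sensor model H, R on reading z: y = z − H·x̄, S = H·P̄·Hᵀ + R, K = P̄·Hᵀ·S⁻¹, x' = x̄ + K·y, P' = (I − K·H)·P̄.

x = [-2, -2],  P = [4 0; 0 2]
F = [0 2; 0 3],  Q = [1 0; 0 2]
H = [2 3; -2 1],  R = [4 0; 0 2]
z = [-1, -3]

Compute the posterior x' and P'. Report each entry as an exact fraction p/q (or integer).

x' = [521/766, -323/383]
P' = [108/383 -6/383; -6/383 128/383]

x̄ = F·x = [-4, -6]
P̄ = F·P·Fᵀ + Q = [9 12; 12 20]
y = z − H·x̄ = [25, -5]
S = H·P̄·Hᵀ + R = [364 -24; -24 10]
K = P̄·Hᵀ·S⁻¹ = [99/766 -111/383; 93/383 70/383]
x' = x̄ + K·y = [521/766, -323/383]
P' = (I − K·H)·P̄ = [108/383 -6/383; -6/383 128/383]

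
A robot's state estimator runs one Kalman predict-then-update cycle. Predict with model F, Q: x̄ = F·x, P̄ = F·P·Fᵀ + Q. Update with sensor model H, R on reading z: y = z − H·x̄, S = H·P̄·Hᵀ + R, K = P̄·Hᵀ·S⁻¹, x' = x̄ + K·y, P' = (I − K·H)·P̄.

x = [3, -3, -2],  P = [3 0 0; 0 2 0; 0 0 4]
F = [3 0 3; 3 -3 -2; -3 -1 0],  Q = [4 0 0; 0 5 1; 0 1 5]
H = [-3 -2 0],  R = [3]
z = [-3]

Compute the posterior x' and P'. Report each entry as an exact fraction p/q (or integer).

x' = [-1272/151, 2147/151, 307/453]
P' = [5951/302 -8823/302 195/302; -8823/302 13305/302 -353/302; 195/302 -353/302 16163/906]

x̄ = F·x = [3, 22, -6]
P̄ = F·P·Fᵀ + Q = [67 3 -27; 3 66 -20; -27 -20 34]
y = z − H·x̄ = [50]
S = H·P̄·Hᵀ + R = [906]
K = P̄·Hᵀ·S⁻¹ = [-69/302; -47/302; 121/906]
x' = x̄ + K·y = [-1272/151, 2147/151, 307/453]
P' = (I − K·H)·P̄ = [5951/302 -8823/302 195/302; -8823/302 13305/302 -353/302; 195/302 -353/302 16163/906]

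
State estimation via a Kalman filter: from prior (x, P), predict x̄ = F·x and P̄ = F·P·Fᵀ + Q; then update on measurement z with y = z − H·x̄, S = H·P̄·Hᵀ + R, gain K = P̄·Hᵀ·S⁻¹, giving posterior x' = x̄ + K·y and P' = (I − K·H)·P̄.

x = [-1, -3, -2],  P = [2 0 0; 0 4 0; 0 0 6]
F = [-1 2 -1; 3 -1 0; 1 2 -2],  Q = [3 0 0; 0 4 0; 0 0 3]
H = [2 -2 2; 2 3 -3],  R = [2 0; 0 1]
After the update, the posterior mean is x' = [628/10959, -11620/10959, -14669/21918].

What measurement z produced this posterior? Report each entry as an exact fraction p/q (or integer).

x̄ = F·x = [-3, 0, -3]
P̄ = F·P·Fᵀ + Q = [27 -14 26; -14 26 -2; 26 -2 45]
S = H·P̄·Hᵀ + R = [730 -422; -422 304]
K = P̄·Hᵀ·S⁻¹ = [3221/10959 2092/10959; -476/10959 1358/10959; 3413/21918 -1679/21918]
x' − x̄ = [33505/10959, -11620/10959, 51085/21918] = K·y
y = (KᵀK)⁻¹·Kᵀ·(x' − x̄) = [13, -4]
z = y + H·x̄ = [13, -4] + [-12, 3] = [1, -1]

z = [1, -1]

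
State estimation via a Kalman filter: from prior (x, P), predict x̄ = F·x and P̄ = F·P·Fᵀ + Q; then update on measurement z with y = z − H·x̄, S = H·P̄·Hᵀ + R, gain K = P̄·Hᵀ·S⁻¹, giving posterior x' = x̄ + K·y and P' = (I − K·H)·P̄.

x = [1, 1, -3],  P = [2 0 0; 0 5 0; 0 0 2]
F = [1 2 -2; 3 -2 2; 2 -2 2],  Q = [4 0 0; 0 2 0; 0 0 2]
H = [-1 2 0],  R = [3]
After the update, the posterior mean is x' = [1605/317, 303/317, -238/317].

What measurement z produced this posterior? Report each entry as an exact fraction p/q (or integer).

x̄ = F·x = [9, -5, -6]
P̄ = F·P·Fᵀ + Q = [34 -22 -24; -22 48 40; -24 40 38]
S = H·P̄·Hᵀ + R = [317]
K = P̄·Hᵀ·S⁻¹ = [-78/317; 118/317; 104/317]
x' − x̄ = [-1248/317, 1888/317, 1664/317] = K·y
y = (KᵀK)⁻¹·Kᵀ·(x' − x̄) = [16]
z = y + H·x̄ = [16] + [-19] = [-3]

z = [-3]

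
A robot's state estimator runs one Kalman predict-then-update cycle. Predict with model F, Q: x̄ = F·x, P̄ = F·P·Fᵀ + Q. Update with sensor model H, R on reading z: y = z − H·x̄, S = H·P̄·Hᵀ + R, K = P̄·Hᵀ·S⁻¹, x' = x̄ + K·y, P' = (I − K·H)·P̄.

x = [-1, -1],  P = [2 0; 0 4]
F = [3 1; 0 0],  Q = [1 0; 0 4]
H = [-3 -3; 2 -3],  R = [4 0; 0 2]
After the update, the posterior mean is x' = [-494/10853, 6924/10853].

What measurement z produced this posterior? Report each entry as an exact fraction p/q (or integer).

x̄ = F·x = [-4, 0]
P̄ = F·P·Fᵀ + Q = [23 0; 0 4]
S = H·P̄·Hᵀ + R = [247 -102; -102 130]
K = P̄·Hᵀ·S⁻¹ = [-2139/10853 2162/10853; -1392/10853 -2094/10853]
x' − x̄ = [42918/10853, 6924/10853] = K·y
y = (KᵀK)⁻¹·Kᵀ·(x' − x̄) = [-14, 6]
z = y + H·x̄ = [-14, 6] + [12, -8] = [-2, -2]

z = [-2, -2]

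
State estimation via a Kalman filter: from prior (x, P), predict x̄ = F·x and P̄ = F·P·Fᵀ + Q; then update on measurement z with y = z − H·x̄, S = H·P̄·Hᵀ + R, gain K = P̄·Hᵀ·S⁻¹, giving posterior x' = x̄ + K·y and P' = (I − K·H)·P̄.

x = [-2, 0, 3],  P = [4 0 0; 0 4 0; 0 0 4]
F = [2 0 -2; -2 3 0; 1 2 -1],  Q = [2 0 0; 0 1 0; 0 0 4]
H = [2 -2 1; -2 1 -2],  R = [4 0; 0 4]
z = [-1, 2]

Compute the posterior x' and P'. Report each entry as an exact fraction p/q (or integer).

x̄ = F·x = [-10, 4, -5]
P̄ = F·P·Fᵀ + Q = [34 -16 16; -16 53 16; 16 16 28]
y = z − H·x̄ = [32, -32]
S = H·P̄·Hᵀ + R = [508 -410; -410 433]
K = P̄·Hᵀ·S⁻¹ = [667/12966 -1421/6483; -3887/6483 -2887/6483; -4349/12966 -3137/6483]
x' = x̄ + K·y = [-8686/6483, -6068/6483, -1615/6483]
P' = (I − K·H)·P̄ = [16900/6483 12272/6483 -7922/6483; 12272/6483 22396/6483 4700/6483; -7922/6483 4700/6483 16546/6483]

x' = [-8686/6483, -6068/6483, -1615/6483]
P' = [16900/6483 12272/6483 -7922/6483; 12272/6483 22396/6483 4700/6483; -7922/6483 4700/6483 16546/6483]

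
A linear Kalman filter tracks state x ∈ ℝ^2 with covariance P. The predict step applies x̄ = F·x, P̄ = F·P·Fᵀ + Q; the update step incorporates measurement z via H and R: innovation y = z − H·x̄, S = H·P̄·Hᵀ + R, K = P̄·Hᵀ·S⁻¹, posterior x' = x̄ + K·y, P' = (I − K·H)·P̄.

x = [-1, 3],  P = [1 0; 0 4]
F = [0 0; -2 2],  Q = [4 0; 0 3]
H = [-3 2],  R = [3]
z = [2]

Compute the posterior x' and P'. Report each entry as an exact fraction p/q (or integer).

x̄ = F·x = [0, 8]
P̄ = F·P·Fᵀ + Q = [4 0; 0 23]
y = z − H·x̄ = [-14]
S = H·P̄·Hᵀ + R = [131]
K = P̄·Hᵀ·S⁻¹ = [-12/131; 46/131]
x' = x̄ + K·y = [168/131, 404/131]
P' = (I − K·H)·P̄ = [380/131 552/131; 552/131 897/131]

x' = [168/131, 404/131]
P' = [380/131 552/131; 552/131 897/131]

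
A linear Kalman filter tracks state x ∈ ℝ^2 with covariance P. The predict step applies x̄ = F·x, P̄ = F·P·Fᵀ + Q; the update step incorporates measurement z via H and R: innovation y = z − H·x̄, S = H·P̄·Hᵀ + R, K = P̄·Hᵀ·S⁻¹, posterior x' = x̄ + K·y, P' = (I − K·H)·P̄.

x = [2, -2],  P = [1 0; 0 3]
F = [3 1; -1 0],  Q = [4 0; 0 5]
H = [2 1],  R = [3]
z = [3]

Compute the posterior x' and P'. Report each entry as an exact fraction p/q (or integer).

x' = [157/61, -2]
P' = [135/61 -3; -3 6]

x̄ = F·x = [4, -2]
P̄ = F·P·Fᵀ + Q = [16 -3; -3 6]
y = z − H·x̄ = [-3]
S = H·P̄·Hᵀ + R = [61]
K = P̄·Hᵀ·S⁻¹ = [29/61; 0]
x' = x̄ + K·y = [157/61, -2]
P' = (I − K·H)·P̄ = [135/61 -3; -3 6]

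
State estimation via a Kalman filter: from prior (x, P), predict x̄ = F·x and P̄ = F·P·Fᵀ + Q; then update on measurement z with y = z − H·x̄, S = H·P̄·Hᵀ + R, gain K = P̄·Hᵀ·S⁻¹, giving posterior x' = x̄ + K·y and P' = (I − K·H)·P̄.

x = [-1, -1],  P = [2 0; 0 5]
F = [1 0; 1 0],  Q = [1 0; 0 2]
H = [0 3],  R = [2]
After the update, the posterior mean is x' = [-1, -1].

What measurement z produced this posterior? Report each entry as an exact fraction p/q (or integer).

z = [-3]

x̄ = F·x = [-1, -1]
P̄ = F·P·Fᵀ + Q = [3 2; 2 4]
S = H·P̄·Hᵀ + R = [38]
K = P̄·Hᵀ·S⁻¹ = [3/19; 6/19]
x' − x̄ = [0, 0] = K·y
y = (KᵀK)⁻¹·Kᵀ·(x' − x̄) = [0]
z = y + H·x̄ = [0] + [-3] = [-3]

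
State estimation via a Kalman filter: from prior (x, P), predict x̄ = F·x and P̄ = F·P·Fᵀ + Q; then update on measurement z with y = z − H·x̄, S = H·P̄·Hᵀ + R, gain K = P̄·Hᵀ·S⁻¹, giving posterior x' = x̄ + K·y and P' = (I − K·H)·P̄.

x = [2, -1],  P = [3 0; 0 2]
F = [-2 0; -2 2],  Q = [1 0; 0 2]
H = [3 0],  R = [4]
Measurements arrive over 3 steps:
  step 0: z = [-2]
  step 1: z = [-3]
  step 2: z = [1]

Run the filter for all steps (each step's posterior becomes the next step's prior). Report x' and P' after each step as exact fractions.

step 0: x̄ = F·x = [-4, -6]
step 0: P̄ = F·P·Fᵀ + Q = [13 12; 12 22]
step 0: y = z − H·x̄ = [10]
step 0: S = H·P̄·Hᵀ + R = [121]
step 0: K = P̄·Hᵀ·S⁻¹ = [39/121; 36/121]
step 0: x' = x̄ + K·y = [-94/121, -366/121]
step 0: P' = (I − K·H)·P̄ = [52/121 48/121; 48/121 1366/121]
step 1: x̄ = F·x = [188/121, -544/121]
step 1: P̄ = F·P·Fᵀ + Q = [329/121 16/121; 16/121 5530/121]
step 1: y = z − H·x̄ = [-927/121]
step 1: S = H·P̄·Hᵀ + R = [3445/121]
step 1: K = P̄·Hᵀ·S⁻¹ = [987/3445; 48/3445]
step 1: x' = x̄ + K·y = [-2209/3445, -15856/3445]
step 1: P' = (I − K·H)·P̄ = [1316/3445 64/3445; 64/3445 157426/3445]
step 2: x̄ = F·x = [4418/3445, -27294/3445]
step 2: P̄ = F·P·Fᵀ + Q = [8709/3445 5008/3445; 5008/3445 641346/3445]
step 2: y = z − H·x̄ = [-9809/3445]
step 2: S = H·P̄·Hᵀ + R = [92161/3445]
step 2: K = P̄·Hᵀ·S⁻¹ = [26127/92161; 15024/92161]
step 2: x' = x̄ + K·y = [43799/92161, -772950/92161]
step 2: P' = (I − K·H)·P̄ = [34836/92161 20032/92161; 20032/92161 17091834/92161]

step 0: x' = [-94/121, -366/121], P' = [52/121 48/121; 48/121 1366/121]
step 1: x' = [-2209/3445, -15856/3445], P' = [1316/3445 64/3445; 64/3445 157426/3445]
step 2: x' = [43799/92161, -772950/92161], P' = [34836/92161 20032/92161; 20032/92161 17091834/92161]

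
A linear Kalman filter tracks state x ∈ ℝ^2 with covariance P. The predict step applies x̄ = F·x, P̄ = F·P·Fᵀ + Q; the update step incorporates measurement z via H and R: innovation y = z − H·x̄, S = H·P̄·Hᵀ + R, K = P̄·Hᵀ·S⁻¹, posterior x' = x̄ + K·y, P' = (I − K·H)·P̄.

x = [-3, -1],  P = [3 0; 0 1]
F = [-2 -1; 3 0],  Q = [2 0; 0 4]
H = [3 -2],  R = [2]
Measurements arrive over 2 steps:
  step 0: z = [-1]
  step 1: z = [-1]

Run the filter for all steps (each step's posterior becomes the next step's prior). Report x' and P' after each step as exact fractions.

step 0: x' = [11/53, 347/477], P' = [66/53 90/53; 90/53 1331/477]
step 1: x' = [-22193/57669, -3871/57669], P' = [21682/19223 85672/57669; 85672/57669 46446/19223]

step 0: x̄ = F·x = [7, -9]
step 0: P̄ = F·P·Fᵀ + Q = [15 -18; -18 31]
step 0: y = z − H·x̄ = [-40]
step 0: S = H·P̄·Hᵀ + R = [477]
step 0: K = P̄·Hᵀ·S⁻¹ = [9/53; -116/477]
step 0: x' = x̄ + K·y = [11/53, 347/477]
step 0: P' = (I − K·H)·P̄ = [66/53 90/53; 90/53 1331/477]
step 1: x̄ = F·x = [-545/477, 33/53]
step 1: P̄ = F·P·Fᵀ + Q = [7901/477 -666/53; -666/53 806/53]
step 1: y = z − H·x̄ = [584/159]
step 1: S = H·P̄·Hᵀ + R = [19223/53]
step 1: K = P̄·Hᵀ·S⁻¹ = [11897/57669; -3610/19223]
step 1: x' = x̄ + K·y = [-22193/57669, -3871/57669]
step 1: P' = (I − K·H)·P̄ = [21682/19223 85672/57669; 85672/57669 46446/19223]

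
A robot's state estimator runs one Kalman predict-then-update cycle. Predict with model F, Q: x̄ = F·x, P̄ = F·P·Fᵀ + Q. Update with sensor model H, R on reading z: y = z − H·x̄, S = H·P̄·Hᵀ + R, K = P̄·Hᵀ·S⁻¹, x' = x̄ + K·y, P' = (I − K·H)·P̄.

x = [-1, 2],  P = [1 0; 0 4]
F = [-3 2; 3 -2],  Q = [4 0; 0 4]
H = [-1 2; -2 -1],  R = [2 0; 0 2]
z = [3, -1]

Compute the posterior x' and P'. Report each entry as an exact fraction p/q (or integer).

x' = [-295/1496, 1927/1496]
P' = [569/1496 -25/1496; -25/1496 569/1496]

x̄ = F·x = [7, -7]
P̄ = F·P·Fᵀ + Q = [29 -25; -25 29]
y = z − H·x̄ = [24, 6]
S = H·P̄·Hᵀ + R = [247 75; 75 47]
K = P̄·Hᵀ·S⁻¹ = [-619/2992 -1113/2992; 1163/2992 -519/2992]
x' = x̄ + K·y = [-295/1496, 1927/1496]
P' = (I − K·H)·P̄ = [569/1496 -25/1496; -25/1496 569/1496]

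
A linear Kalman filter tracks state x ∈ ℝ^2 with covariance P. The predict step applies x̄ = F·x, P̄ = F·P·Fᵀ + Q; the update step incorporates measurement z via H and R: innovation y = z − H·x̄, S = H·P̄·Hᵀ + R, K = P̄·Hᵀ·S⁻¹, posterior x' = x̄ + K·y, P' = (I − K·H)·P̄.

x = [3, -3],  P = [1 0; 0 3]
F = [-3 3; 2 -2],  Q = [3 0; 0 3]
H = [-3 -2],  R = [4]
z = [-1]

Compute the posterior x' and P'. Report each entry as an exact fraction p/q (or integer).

x' = [-435/143, 662/143]
P' = [816/143 -1086/143; -1086/143 1561/143]

x̄ = F·x = [-18, 12]
P̄ = F·P·Fᵀ + Q = [39 -24; -24 19]
y = z − H·x̄ = [-31]
S = H·P̄·Hᵀ + R = [143]
K = P̄·Hᵀ·S⁻¹ = [-69/143; 34/143]
x' = x̄ + K·y = [-435/143, 662/143]
P' = (I − K·H)·P̄ = [816/143 -1086/143; -1086/143 1561/143]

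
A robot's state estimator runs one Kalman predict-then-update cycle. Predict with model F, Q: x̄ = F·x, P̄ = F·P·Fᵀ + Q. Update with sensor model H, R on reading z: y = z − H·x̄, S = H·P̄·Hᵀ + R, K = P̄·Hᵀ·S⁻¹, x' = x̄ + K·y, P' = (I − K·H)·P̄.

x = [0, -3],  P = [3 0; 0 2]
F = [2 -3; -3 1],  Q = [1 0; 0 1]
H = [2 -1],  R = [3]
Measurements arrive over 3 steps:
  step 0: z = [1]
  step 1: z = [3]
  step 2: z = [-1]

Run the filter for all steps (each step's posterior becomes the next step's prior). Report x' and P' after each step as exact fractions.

step 0: x' = [557/253, 801/253], P' = [447/253 636/253; 636/253 1506/253]
step 1: x' = [-23039/35393, -144856/35393], P' = [85603/35393 122816/35393; 122816/35393 252754/35393]
step 2: x' = [-4194398/4826669, -6226463/4826669], P' = [14073439/4826669 21311372/4826669; 21311372/4826669 43113202/4826669]

step 0: x̄ = F·x = [9, -3]
step 0: P̄ = F·P·Fᵀ + Q = [31 -24; -24 30]
step 0: y = z − H·x̄ = [-20]
step 0: S = H·P̄·Hᵀ + R = [253]
step 0: K = P̄·Hᵀ·S⁻¹ = [86/253; -78/253]
step 0: x' = x̄ + K·y = [557/253, 801/253]
step 0: P' = (I − K·H)·P̄ = [447/253 636/253; 636/253 1506/253]
step 1: x̄ = F·x = [-1289/253, -870/253]
step 1: P̄ = F·P·Fᵀ + Q = [7963/253 -204/253; -204/253 1966/253]
step 1: y = z − H·x̄ = [2467/253]
step 1: S = H·P̄·Hᵀ + R = [35393/253]
step 1: K = P̄·Hᵀ·S⁻¹ = [16130/35393; -2374/35393]
step 1: x' = x̄ + K·y = [-23039/35393, -144856/35393]
step 1: P' = (I − K·H)·P̄ = [85603/35393 122816/35393; 122816/35393 252754/35393]
step 2: x̄ = F·x = [388490/35393, -75739/35393]
step 2: P̄ = F·P·Fᵀ + Q = [1178799/35393 79096/35393; 79096/35393 321678/35393]
step 2: y = z − H·x̄ = [-888112/35393]
step 2: S = H·P̄·Hᵀ + R = [4826669/35393]
step 2: K = P̄·Hᵀ·S⁻¹ = [2278502/4826669; -163486/4826669]
step 2: x' = x̄ + K·y = [-4194398/4826669, -6226463/4826669]
step 2: P' = (I − K·H)·P̄ = [14073439/4826669 21311372/4826669; 21311372/4826669 43113202/4826669]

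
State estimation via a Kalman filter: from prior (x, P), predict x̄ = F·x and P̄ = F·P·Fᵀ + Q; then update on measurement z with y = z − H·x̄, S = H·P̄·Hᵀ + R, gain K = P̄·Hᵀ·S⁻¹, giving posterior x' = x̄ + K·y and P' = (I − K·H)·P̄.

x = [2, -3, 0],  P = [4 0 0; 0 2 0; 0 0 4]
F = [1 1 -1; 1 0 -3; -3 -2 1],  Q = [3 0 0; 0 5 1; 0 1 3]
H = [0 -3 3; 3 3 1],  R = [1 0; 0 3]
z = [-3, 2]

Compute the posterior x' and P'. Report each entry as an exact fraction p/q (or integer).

x̄ = F·x = [-1, 2, 0]
P̄ = F·P·Fᵀ + Q = [13 16 -20; 16 45 -23; -20 -23 51]
y = z − H·x̄ = [3, -1]
S = H·P̄·Hᵀ + R = [1279 -714; -714 606]
K = P̄·Hᵀ·S⁻¹ = [-2935/44213 8581/265278; -1564/44213 29492/132639; 13140/44213 9791/44213]
x' = x̄ + K·y = [-326689/265278, 221710/132639, 29629/44213]
P' = (I − K·H)·P̄ = [971807/265278 -360476/132639 -121137/44213; -360476/132639 292867/132639 97101/44213; -121137/44213 97101/44213 101481/44213]

x' = [-326689/265278, 221710/132639, 29629/44213]
P' = [971807/265278 -360476/132639 -121137/44213; -360476/132639 292867/132639 97101/44213; -121137/44213 97101/44213 101481/44213]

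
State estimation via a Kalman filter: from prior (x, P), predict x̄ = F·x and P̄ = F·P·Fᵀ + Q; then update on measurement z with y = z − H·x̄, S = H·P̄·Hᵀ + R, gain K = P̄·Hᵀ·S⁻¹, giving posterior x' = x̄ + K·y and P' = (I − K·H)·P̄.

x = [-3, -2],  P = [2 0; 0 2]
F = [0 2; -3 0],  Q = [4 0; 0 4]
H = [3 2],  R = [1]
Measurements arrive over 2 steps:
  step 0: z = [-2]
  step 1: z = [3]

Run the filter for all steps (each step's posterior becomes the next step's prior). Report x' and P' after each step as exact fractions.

step 0: x' = [-1076/197, 1421/197], P' = [1068/197 -1584/197; -1584/197 2398/197]
step 1: x' = [-67354/249265, 482124/249265], P' = [368268/249265 -527328/249265; -527328/249265 815648/249265]

step 0: x̄ = F·x = [-4, 9]
step 0: P̄ = F·P·Fᵀ + Q = [12 0; 0 22]
step 0: y = z − H·x̄ = [-8]
step 0: S = H·P̄·Hᵀ + R = [197]
step 0: K = P̄·Hᵀ·S⁻¹ = [36/197; 44/197]
step 0: x' = x̄ + K·y = [-1076/197, 1421/197]
step 0: P' = (I − K·H)·P̄ = [1068/197 -1584/197; -1584/197 2398/197]
step 1: x̄ = F·x = [2842/197, 3228/197]
step 1: P̄ = F·P·Fᵀ + Q = [10380/197 9504/197; 9504/197 10400/197]
step 1: y = z − H·x̄ = [-14391/197]
step 1: S = H·P̄·Hᵀ + R = [249265/197]
step 1: K = P̄·Hᵀ·S⁻¹ = [50148/249265; 49312/249265]
step 1: x' = x̄ + K·y = [-67354/249265, 482124/249265]
step 1: P' = (I − K·H)·P̄ = [368268/249265 -527328/249265; -527328/249265 815648/249265]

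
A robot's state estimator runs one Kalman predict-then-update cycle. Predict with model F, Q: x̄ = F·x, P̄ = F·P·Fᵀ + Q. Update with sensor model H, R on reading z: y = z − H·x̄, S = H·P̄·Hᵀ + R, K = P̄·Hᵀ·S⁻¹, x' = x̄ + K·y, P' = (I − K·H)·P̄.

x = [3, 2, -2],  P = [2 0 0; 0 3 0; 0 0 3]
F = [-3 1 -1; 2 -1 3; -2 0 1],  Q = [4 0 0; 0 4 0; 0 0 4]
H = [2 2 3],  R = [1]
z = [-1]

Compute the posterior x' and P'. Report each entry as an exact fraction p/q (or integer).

x' = [-425/344, 755/344, -347/344]
P' = [8407/344 -9621/344 821/344; -9621/344 12927/344 -2191/344; 821/344 -2191/344 935/344]

x̄ = F·x = [-5, -2, -8]
P̄ = F·P·Fᵀ + Q = [28 -24 9; -24 42 1; 9 1 15]
y = z − H·x̄ = [37]
S = H·P̄·Hᵀ + R = [344]
K = P̄·Hᵀ·S⁻¹ = [35/344; 39/344; 65/344]
x' = x̄ + K·y = [-425/344, 755/344, -347/344]
P' = (I − K·H)·P̄ = [8407/344 -9621/344 821/344; -9621/344 12927/344 -2191/344; 821/344 -2191/344 935/344]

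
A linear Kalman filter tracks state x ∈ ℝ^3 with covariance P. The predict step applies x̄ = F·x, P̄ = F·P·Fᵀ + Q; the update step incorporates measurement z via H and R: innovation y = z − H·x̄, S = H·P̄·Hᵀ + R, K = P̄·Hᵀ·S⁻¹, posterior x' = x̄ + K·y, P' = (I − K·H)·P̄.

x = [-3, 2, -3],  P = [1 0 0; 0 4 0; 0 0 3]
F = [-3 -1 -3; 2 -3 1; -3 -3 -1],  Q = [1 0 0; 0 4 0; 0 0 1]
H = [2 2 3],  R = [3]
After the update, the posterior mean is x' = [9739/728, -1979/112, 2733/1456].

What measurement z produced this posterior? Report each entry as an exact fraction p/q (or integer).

x̄ = F·x = [16, -15, 6]
P̄ = F·P·Fᵀ + Q = [41 -3 30; -3 47 27; 30 27 49]
S = H·P̄·Hᵀ + R = [1456]
K = P̄·Hᵀ·S⁻¹ = [83/728; 13/112; 261/1456]
x' − x̄ = [-1909/728, -299/112, -6003/1456] = K·y
y = (KᵀK)⁻¹·Kᵀ·(x' − x̄) = [-23]
z = y + H·x̄ = [-23] + [20] = [-3]

z = [-3]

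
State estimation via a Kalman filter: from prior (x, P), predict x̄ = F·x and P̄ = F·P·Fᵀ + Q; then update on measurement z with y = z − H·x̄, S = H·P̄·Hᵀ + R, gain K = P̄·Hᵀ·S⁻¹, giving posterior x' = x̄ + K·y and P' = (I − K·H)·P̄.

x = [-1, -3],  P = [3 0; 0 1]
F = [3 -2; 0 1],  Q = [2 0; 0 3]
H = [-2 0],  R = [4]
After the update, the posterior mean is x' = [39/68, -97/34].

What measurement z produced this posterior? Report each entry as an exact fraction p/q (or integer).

z = [-1]

x̄ = F·x = [3, -3]
P̄ = F·P·Fᵀ + Q = [33 -2; -2 4]
S = H·P̄·Hᵀ + R = [136]
K = P̄·Hᵀ·S⁻¹ = [-33/68; 1/34]
x' − x̄ = [-165/68, 5/34] = K·y
y = (KᵀK)⁻¹·Kᵀ·(x' − x̄) = [5]
z = y + H·x̄ = [5] + [-6] = [-1]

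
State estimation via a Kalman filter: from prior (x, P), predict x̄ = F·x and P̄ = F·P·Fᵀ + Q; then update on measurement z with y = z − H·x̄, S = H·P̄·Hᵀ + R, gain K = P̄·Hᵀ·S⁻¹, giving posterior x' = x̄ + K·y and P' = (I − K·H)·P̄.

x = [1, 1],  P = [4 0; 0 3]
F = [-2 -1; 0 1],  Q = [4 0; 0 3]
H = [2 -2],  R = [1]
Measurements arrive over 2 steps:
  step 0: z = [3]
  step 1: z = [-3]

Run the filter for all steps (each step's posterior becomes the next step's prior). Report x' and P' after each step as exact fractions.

step 0: x' = [149/141, -19/47], P' = [539/141 171/47; 171/47 174/47]
step 1: x' = [-69401/37481, -13207/37481], P' = [79238/37481 72396/37481; 72396/37481 74889/37481]

step 0: x̄ = F·x = [-3, 1]
step 0: P̄ = F·P·Fᵀ + Q = [23 -3; -3 6]
step 0: y = z − H·x̄ = [11]
step 0: S = H·P̄·Hᵀ + R = [141]
step 0: K = P̄·Hᵀ·S⁻¹ = [52/141; -6/47]
step 0: x' = x̄ + K·y = [149/141, -19/47]
step 0: P' = (I − K·H)·P̄ = [539/141 171/47; 171/47 174/47]
step 1: x̄ = F·x = [-241/141, -19/47]
step 1: P̄ = F·P·Fᵀ + Q = [5294/141 -516/47; -516/47 315/47]
step 1: y = z − H·x̄ = [-55/141]
step 1: S = H·P̄·Hᵀ + R = [37481/141]
step 1: K = P̄·Hᵀ·S⁻¹ = [13684/37481; -4986/37481]
step 1: x' = x̄ + K·y = [-69401/37481, -13207/37481]
step 1: P' = (I − K·H)·P̄ = [79238/37481 72396/37481; 72396/37481 74889/37481]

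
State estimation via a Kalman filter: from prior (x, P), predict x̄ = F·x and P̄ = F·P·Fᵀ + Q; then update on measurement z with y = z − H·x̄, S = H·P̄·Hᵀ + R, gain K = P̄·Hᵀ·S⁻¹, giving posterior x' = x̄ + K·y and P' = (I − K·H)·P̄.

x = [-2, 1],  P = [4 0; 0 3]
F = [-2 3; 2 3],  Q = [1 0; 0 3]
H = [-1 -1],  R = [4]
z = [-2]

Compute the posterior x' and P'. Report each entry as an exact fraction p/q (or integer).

x̄ = F·x = [7, -1]
P̄ = F·P·Fᵀ + Q = [44 11; 11 46]
y = z − H·x̄ = [4]
S = H·P̄·Hᵀ + R = [116]
K = P̄·Hᵀ·S⁻¹ = [-55/116; -57/116]
x' = x̄ + K·y = [148/29, -86/29]
P' = (I − K·H)·P̄ = [2079/116 -1859/116; -1859/116 2087/116]

x' = [148/29, -86/29]
P' = [2079/116 -1859/116; -1859/116 2087/116]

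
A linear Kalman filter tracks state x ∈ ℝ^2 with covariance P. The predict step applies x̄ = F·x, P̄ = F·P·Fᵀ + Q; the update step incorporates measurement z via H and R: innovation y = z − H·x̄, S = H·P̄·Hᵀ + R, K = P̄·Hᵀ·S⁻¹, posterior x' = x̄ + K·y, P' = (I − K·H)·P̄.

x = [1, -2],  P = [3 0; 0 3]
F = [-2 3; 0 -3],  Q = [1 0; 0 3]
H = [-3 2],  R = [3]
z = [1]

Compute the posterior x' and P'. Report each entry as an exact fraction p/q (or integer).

x' = [-122/269, -31/269]
P' = [668/269 915/269; 915/269 1443/269]

x̄ = F·x = [-8, 6]
P̄ = F·P·Fᵀ + Q = [40 -27; -27 30]
y = z − H·x̄ = [-35]
S = H·P̄·Hᵀ + R = [807]
K = P̄·Hᵀ·S⁻¹ = [-58/269; 47/269]
x' = x̄ + K·y = [-122/269, -31/269]
P' = (I − K·H)·P̄ = [668/269 915/269; 915/269 1443/269]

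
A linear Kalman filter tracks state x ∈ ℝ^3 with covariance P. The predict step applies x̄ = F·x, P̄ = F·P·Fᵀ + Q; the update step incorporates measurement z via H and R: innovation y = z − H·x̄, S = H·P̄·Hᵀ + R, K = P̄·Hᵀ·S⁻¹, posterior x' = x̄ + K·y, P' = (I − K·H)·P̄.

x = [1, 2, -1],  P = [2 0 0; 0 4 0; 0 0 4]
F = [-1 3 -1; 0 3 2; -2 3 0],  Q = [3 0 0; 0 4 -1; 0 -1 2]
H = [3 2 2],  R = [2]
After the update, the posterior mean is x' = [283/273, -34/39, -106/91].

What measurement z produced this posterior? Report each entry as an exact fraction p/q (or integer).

z = [-1]

x̄ = F·x = [6, 4, 4]
P̄ = F·P·Fᵀ + Q = [45 28 40; 28 56 35; 40 35 46]
S = H·P̄·Hᵀ + R = [1911]
K = P̄·Hᵀ·S⁻¹ = [271/1911; 38/273; 94/637]
x' − x̄ = [-1355/273, -190/39, -470/91] = K·y
y = (KᵀK)⁻¹·Kᵀ·(x' − x̄) = [-35]
z = y + H·x̄ = [-35] + [34] = [-1]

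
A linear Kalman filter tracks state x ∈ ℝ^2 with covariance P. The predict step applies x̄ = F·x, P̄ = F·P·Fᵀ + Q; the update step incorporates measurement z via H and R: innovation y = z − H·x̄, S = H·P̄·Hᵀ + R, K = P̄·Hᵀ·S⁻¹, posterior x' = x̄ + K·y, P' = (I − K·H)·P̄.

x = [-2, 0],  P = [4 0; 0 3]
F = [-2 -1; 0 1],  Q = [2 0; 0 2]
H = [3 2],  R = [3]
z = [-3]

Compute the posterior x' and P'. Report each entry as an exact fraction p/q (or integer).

x̄ = F·x = [4, 0]
P̄ = F·P·Fᵀ + Q = [21 -3; -3 5]
y = z − H·x̄ = [-15]
S = H·P̄·Hᵀ + R = [176]
K = P̄·Hᵀ·S⁻¹ = [57/176; 1/176]
x' = x̄ + K·y = [-151/176, -15/176]
P' = (I − K·H)·P̄ = [447/176 -585/176; -585/176 879/176]

x' = [-151/176, -15/176]
P' = [447/176 -585/176; -585/176 879/176]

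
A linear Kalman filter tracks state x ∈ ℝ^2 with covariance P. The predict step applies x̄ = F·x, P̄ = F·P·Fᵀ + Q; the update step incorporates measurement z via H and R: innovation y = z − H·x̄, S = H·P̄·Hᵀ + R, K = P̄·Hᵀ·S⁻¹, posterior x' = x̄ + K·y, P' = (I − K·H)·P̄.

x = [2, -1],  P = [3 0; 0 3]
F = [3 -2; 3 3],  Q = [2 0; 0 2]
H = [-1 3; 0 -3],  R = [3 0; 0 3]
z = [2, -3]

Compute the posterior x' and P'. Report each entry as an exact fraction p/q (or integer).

x' = [14453/7643, 8790/7643]
P' = [39993/7643 6672/7643; 6672/7643 2383/7643]

x̄ = F·x = [8, 3]
P̄ = F·P·Fᵀ + Q = [41 9; 9 56]
y = z − H·x̄ = [1, 6]
S = H·P̄·Hᵀ + R = [494 -477; -477 507]
K = P̄·Hᵀ·S⁻¹ = [-6659/7643 -6672/7643; 159/7643 -2383/7643]
x' = x̄ + K·y = [14453/7643, 8790/7643]
P' = (I − K·H)·P̄ = [39993/7643 6672/7643; 6672/7643 2383/7643]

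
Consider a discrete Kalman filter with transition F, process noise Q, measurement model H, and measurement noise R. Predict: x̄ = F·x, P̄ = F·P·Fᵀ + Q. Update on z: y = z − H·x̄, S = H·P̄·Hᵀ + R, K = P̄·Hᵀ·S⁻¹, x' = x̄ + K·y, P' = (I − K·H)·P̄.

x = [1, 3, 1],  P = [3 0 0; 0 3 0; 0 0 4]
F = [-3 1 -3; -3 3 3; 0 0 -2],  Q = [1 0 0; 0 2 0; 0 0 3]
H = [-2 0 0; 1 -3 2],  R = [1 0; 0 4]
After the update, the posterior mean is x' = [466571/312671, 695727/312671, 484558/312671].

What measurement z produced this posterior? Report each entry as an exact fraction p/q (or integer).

x̄ = F·x = [-3, 9, -2]
P̄ = F·P·Fᵀ + Q = [67 0 24; 0 92 -24; 24 -24 19]
S = H·P̄·Hᵀ + R = [269 -230; -230 1359]
K = P̄·Hᵀ·S⁻¹ = [-155656/312671 115/312671; -74520/312671 -87156/312671; -34412/312671 25006/312671]
x' − x̄ = [1404584/312671, -2118312/312671, 1109900/312671] = K·y
y = (KᵀK)⁻¹·Kᵀ·(x' − x̄) = [-9, 32]
z = y + H·x̄ = [-9, 32] + [6, -34] = [-3, -2]

z = [-3, -2]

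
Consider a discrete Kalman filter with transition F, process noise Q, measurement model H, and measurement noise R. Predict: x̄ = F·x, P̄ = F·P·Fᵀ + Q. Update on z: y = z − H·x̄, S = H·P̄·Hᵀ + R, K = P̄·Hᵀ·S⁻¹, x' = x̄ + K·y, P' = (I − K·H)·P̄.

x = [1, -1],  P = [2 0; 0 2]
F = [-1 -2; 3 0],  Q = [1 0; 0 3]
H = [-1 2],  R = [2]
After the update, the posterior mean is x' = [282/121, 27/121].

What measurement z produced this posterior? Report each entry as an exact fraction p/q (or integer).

x̄ = F·x = [1, 3]
P̄ = F·P·Fᵀ + Q = [11 -6; -6 21]
S = H·P̄·Hᵀ + R = [121]
K = P̄·Hᵀ·S⁻¹ = [-23/121; 48/121]
x' − x̄ = [161/121, -336/121] = K·y
y = (KᵀK)⁻¹·Kᵀ·(x' − x̄) = [-7]
z = y + H·x̄ = [-7] + [5] = [-2]

z = [-2]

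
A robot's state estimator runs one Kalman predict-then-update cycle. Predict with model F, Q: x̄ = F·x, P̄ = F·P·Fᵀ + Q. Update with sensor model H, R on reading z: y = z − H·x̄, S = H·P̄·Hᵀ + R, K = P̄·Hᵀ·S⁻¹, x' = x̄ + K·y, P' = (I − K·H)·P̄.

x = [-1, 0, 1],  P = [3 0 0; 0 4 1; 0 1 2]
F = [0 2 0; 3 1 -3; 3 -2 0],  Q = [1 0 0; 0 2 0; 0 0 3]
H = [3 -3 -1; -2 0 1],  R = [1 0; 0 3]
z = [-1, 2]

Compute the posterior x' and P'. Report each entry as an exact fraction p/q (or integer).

x' = [-37797/62834, -36713/62834, 57055/62834]
P' = [132277/62834 68261/62834 195557/62834; 68261/62834 57707/62834 53425/62834; 195557/62834 53425/62834 434287/62834]

x̄ = F·x = [0, -6, -3]
P̄ = F·P·Fᵀ + Q = [17 2 -16; 2 45 25; -16 25 46]
y = z − H·x̄ = [-22, 5]
S = H·P̄·Hᵀ + R = [815 -291; -291 181]
K = P̄·Hᵀ·S⁻¹ = [-3509/62834 -22999/62834; -21763/62834 -27699/62834; -7891/62834 14391/62834]
x' = x̄ + K·y = [-37797/62834, -36713/62834, 57055/62834]
P' = (I − K·H)·P̄ = [132277/62834 68261/62834 195557/62834; 68261/62834 57707/62834 53425/62834; 195557/62834 53425/62834 434287/62834]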